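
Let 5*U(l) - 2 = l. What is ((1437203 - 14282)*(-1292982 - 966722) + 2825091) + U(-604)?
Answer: -16076887252067/5 ≈ -3.2154e+12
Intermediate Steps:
U(l) = ⅖ + l/5
((1437203 - 14282)*(-1292982 - 966722) + 2825091) + U(-604) = ((1437203 - 14282)*(-1292982 - 966722) + 2825091) + (⅖ + (⅕)*(-604)) = (1422921*(-2259704) + 2825091) + (⅖ - 604/5) = (-3215380275384 + 2825091) - 602/5 = -3215377450293 - 602/5 = -16076887252067/5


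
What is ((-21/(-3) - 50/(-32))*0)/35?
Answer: 0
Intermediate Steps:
((-21/(-3) - 50/(-32))*0)/35 = ((-21*(-⅓) - 50*(-1/32))*0)*(1/35) = ((7 + 25/16)*0)*(1/35) = ((137/16)*0)*(1/35) = 0*(1/35) = 0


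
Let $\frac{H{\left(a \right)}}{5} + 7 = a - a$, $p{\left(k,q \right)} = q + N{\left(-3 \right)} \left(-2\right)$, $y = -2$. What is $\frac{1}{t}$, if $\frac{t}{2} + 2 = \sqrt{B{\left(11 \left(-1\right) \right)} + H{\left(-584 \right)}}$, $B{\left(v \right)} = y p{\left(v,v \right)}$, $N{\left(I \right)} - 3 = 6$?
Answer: $\frac{1}{19} + \frac{\sqrt{23}}{38} \approx 0.17884$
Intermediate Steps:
$N{\left(I \right)} = 9$ ($N{\left(I \right)} = 3 + 6 = 9$)
$p{\left(k,q \right)} = -18 + q$ ($p{\left(k,q \right)} = q + 9 \left(-2\right) = q - 18 = -18 + q$)
$H{\left(a \right)} = -35$ ($H{\left(a \right)} = -35 + 5 \left(a - a\right) = -35 + 5 \cdot 0 = -35 + 0 = -35$)
$B{\left(v \right)} = 36 - 2 v$ ($B{\left(v \right)} = - 2 \left(-18 + v\right) = 36 - 2 v$)
$t = -4 + 2 \sqrt{23}$ ($t = -4 + 2 \sqrt{\left(36 - 2 \cdot 11 \left(-1\right)\right) - 35} = -4 + 2 \sqrt{\left(36 - -22\right) - 35} = -4 + 2 \sqrt{\left(36 + 22\right) - 35} = -4 + 2 \sqrt{58 - 35} = -4 + 2 \sqrt{23} \approx 5.5917$)
$\frac{1}{t} = \frac{1}{-4 + 2 \sqrt{23}}$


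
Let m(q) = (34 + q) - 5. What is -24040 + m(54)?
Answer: -23957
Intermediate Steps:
m(q) = 29 + q
-24040 + m(54) = -24040 + (29 + 54) = -24040 + 83 = -23957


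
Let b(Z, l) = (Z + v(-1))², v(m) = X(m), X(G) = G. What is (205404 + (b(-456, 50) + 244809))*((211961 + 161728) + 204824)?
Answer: 381275934806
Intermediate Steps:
v(m) = m
b(Z, l) = (-1 + Z)² (b(Z, l) = (Z - 1)² = (-1 + Z)²)
(205404 + (b(-456, 50) + 244809))*((211961 + 161728) + 204824) = (205404 + ((-1 - 456)² + 244809))*((211961 + 161728) + 204824) = (205404 + ((-457)² + 244809))*(373689 + 204824) = (205404 + (208849 + 244809))*578513 = (205404 + 453658)*578513 = 659062*578513 = 381275934806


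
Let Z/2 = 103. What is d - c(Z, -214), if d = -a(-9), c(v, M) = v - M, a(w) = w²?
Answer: -501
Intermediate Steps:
Z = 206 (Z = 2*103 = 206)
d = -81 (d = -1*(-9)² = -1*81 = -81)
d - c(Z, -214) = -81 - (206 - 1*(-214)) = -81 - (206 + 214) = -81 - 1*420 = -81 - 420 = -501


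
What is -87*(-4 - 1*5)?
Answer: 783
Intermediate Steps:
-87*(-4 - 1*5) = -87*(-4 - 5) = -87*(-9) = 783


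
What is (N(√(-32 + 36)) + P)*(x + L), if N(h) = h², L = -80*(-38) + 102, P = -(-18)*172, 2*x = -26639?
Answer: -31550250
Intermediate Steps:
x = -26639/2 (x = (½)*(-26639) = -26639/2 ≈ -13320.)
P = 3096 (P = -1*(-3096) = 3096)
L = 3142 (L = 3040 + 102 = 3142)
(N(√(-32 + 36)) + P)*(x + L) = ((√(-32 + 36))² + 3096)*(-26639/2 + 3142) = ((√4)² + 3096)*(-20355/2) = (2² + 3096)*(-20355/2) = (4 + 3096)*(-20355/2) = 3100*(-20355/2) = -31550250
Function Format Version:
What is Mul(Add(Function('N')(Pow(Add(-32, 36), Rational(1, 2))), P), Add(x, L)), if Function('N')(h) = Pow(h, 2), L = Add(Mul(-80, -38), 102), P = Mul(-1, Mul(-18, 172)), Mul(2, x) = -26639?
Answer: -31550250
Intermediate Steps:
x = Rational(-26639, 2) (x = Mul(Rational(1, 2), -26639) = Rational(-26639, 2) ≈ -13320.)
P = 3096 (P = Mul(-1, -3096) = 3096)
L = 3142 (L = Add(3040, 102) = 3142)
Mul(Add(Function('N')(Pow(Add(-32, 36), Rational(1, 2))), P), Add(x, L)) = Mul(Add(Pow(Pow(Add(-32, 36), Rational(1, 2)), 2), 3096), Add(Rational(-26639, 2), 3142)) = Mul(Add(Pow(Pow(4, Rational(1, 2)), 2), 3096), Rational(-20355, 2)) = Mul(Add(Pow(2, 2), 3096), Rational(-20355, 2)) = Mul(Add(4, 3096), Rational(-20355, 2)) = Mul(3100, Rational(-20355, 2)) = -31550250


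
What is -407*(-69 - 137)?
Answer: 83842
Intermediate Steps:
-407*(-69 - 137) = -407*(-206) = 83842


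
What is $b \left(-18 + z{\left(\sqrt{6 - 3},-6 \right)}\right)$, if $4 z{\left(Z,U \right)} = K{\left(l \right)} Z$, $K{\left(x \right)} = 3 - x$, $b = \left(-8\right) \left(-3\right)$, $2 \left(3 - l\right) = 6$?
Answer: $-432 + 18 \sqrt{3} \approx -400.82$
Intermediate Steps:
$l = 0$ ($l = 3 - 3 = 0$)
$b = 24$
$z{\left(Z,U \right)} = \frac{3 Z}{4}$ ($z{\left(Z,U \right)} = \frac{\left(3 - 0\right) Z}{4} = \frac{\left(3 + 0\right) Z}{4} = \frac{3 Z}{4}$)
$b \left(-18 + z{\left(\sqrt{6 - 3},-6 \right)}\right) = 24 \left(-18 + \frac{3 \sqrt{6 - 3}}{4}\right) = 24 \left(-18 + \frac{3 \sqrt{3}}{4}\right) = -432 + 18 \sqrt{3}$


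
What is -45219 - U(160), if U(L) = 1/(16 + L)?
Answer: -7958545/176 ≈ -45219.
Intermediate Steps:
-45219 - U(160) = -45219 - 1/(16 + 160) = -45219 - 1/176 = -7958545/176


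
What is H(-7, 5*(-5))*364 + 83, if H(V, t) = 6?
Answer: 2267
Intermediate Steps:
H(-7, 5*(-5))*364 + 83 = 6*364 + 83 = 2184 + 83 = 2267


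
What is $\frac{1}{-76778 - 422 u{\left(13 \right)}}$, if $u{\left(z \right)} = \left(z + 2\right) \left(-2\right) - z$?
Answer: $- \frac{1}{58632} \approx -1.7056 \cdot 10^{-5}$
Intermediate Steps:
$u{\left(z \right)} = -4 - 3 z$ ($u{\left(z \right)} = \left(2 + z\right) \left(-2\right) - z = \left(-4 - 2 z\right) - z = -4 - 3 z$)
$\frac{1}{-76778 - 422 u{\left(13 \right)}} = \frac{1}{-76778 - 422 \left(-4 - 39\right)} = \frac{1}{-76778 - -18146} = \frac{1}{-76778 + 18146} = \frac{1}{-58632} = - \frac{1}{58632}$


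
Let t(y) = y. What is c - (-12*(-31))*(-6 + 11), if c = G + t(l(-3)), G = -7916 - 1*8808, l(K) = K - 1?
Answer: -18588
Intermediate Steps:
l(K) = -1 + K
G = -16724 (G = -7916 - 8808 = -16724)
c = -16728 (c = -16724 + (-1 - 3) = -16724 - 4 = -16728)
c - (-12*(-31))*(-6 + 11) = -16728 - (-12*(-31))*(-6 + 11) = -16728 - 372*5 = -16728 - 1*1860 = -16728 - 1860 = -18588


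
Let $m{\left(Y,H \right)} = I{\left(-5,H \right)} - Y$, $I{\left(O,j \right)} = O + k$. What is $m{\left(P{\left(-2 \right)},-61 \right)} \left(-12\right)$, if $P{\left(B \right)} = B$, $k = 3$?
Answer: $0$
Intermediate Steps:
$I{\left(O,j \right)} = 3 + O$ ($I{\left(O,j \right)} = O + 3 = 3 + O$)
$m{\left(Y,H \right)} = -2 - Y$ ($m{\left(Y,H \right)} = \left(3 - 5\right) - Y = -2 - Y$)
$m{\left(P{\left(-2 \right)},-61 \right)} \left(-12\right) = \left(-2 - -2\right) \left(-12\right) = \left(-2 + 2\right) \left(-12\right) = 0 \left(-12\right) = 0$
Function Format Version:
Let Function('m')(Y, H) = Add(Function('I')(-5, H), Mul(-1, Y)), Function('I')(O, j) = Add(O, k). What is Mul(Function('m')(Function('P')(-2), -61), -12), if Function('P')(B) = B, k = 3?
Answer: 0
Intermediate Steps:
Function('I')(O, j) = Add(3, O) (Function('I')(O, j) = Add(O, 3) = Add(3, O))
Function('m')(Y, H) = Add(-2, Mul(-1, Y)) (Function('m')(Y, H) = Add(Add(3, -5), Mul(-1, Y)) = Add(-2, Mul(-1, Y)))
Mul(Function('m')(Function('P')(-2), -61), -12) = Mul(Add(-2, Mul(-1, -2)), -12) = Mul(Add(-2, 2), -12) = Mul(0, -12) = 0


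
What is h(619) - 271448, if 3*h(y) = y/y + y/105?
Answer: -85505396/315 ≈ -2.7145e+5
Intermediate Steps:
h(y) = ⅓ + y/315 (h(y) = (y/y + y/105)/3 = (1 + y*(1/105))/3 = (1 + y/105)/3 = ⅓ + y/315)
h(619) - 271448 = (⅓ + (1/315)*619) - 271448 = (⅓ + 619/315) - 271448 = 724/315 - 271448 = -85505396/315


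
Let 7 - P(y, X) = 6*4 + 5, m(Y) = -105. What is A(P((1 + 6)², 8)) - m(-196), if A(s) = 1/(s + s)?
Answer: 4619/44 ≈ 104.98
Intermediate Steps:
P(y, X) = -22 (P(y, X) = 7 - (6*4 + 5) = 7 - (24 + 5) = 7 - 1*29 = 7 - 29 = -22)
A(s) = 1/(2*s)
A(P((1 + 6)², 8)) - m(-196) = (½)/(-22) - 1*(-105) = (½)*(-1/22) + 105 = -1/44 + 105 = 4619/44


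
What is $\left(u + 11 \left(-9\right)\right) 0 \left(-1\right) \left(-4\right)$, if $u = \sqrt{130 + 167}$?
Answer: $0$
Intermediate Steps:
$u = 3 \sqrt{33}$ ($u = \sqrt{297} = 3 \sqrt{33} \approx 17.234$)
$\left(u + 11 \left(-9\right)\right) 0 \left(-1\right) \left(-4\right) = \left(3 \sqrt{33} + 11 \left(-9\right)\right) 0 \left(-1\right) \left(-4\right) = \left(3 \sqrt{33} - 99\right) 0 \left(-4\right) = \left(-99 + 3 \sqrt{33}\right) 0 = 0$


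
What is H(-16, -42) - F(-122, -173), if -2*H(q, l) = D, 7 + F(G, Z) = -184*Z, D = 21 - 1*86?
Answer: -63585/2 ≈ -31793.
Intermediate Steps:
D = -65 (D = 21 - 86 = -65)
F(G, Z) = -7 - 184*Z
H(q, l) = 65/2 (H(q, l) = -½*(-65) = 65/2)
H(-16, -42) - F(-122, -173) = 65/2 - (-7 - 184*(-173)) = 65/2 - (-7 + 31832) = 65/2 - 1*31825 = 65/2 - 31825 = -63585/2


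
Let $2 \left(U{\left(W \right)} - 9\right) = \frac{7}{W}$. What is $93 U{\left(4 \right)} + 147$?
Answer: $\frac{8523}{8} \approx 1065.4$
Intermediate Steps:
$U{\left(W \right)} = 9 + \frac{7}{2 W}$ ($U{\left(W \right)} = 9 + \frac{7 \frac{1}{W}}{2} = 9 + \frac{7}{2 W}$)
$93 U{\left(4 \right)} + 147 = 93 \left(9 + \frac{7}{2 \cdot 4}\right) + 147 = 93 \left(9 + \frac{7}{2} \cdot \frac{1}{4}\right) + 147 = 93 \left(9 + \frac{7}{8}\right) + 147 = 93 \cdot \frac{79}{8} + 147 = \frac{7347}{8} + 147 = \frac{8523}{8}$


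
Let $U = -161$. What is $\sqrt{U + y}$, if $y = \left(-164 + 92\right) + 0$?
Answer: $i \sqrt{233} \approx 15.264 i$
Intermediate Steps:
$y = -72$ ($y = -72 + 0 = -72$)
$\sqrt{U + y} = \sqrt{-161 - 72} = \sqrt{-233} = i \sqrt{233}$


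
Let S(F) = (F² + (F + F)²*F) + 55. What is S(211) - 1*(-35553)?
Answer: 37655853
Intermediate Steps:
S(F) = 55 + F² + 4*F³ (S(F) = (F² + (2*F)²*F) + 55 = (F² + (4*F²)*F) + 55 = (F² + 4*F³) + 55 = 55 + F² + 4*F³)
S(211) - 1*(-35553) = (55 + 211² + 4*211³) - 1*(-35553) = (55 + 44521 + 4*9393931) + 35553 = (55 + 44521 + 37575724) + 35553 = 37620300 + 35553 = 37655853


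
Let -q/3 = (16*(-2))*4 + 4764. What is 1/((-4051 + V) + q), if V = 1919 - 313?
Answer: -1/16353 ≈ -6.1151e-5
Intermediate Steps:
V = 1606
q = -13908 (q = -3*((16*(-2))*4 + 4764) = -3*(-32*4 + 4764) = -3*(-128 + 4764) = -3*4636 = -13908)
1/((-4051 + V) + q) = 1/((-4051 + 1606) - 13908) = 1/(-2445 - 13908) = 1/(-16353) = -1/16353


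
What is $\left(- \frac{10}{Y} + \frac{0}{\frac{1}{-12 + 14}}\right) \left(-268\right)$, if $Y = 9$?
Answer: $\frac{2680}{9} \approx 297.78$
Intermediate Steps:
$\left(- \frac{10}{Y} + \frac{0}{\frac{1}{-12 + 14}}\right) \left(-268\right) = \left(- \frac{10}{9} + \frac{0}{\frac{1}{-12 + 14}}\right) \left(-268\right) = \left(\left(-10\right) \frac{1}{9} + \frac{0}{\frac{1}{2}}\right) \left(-268\right) = \left(- \frac{10}{9} + 0 \frac{1}{\frac{1}{2}}\right) \left(-268\right) = \left(- \frac{10}{9} + 0 \cdot 2\right) \left(-268\right) = \left(- \frac{10}{9} + 0\right) \left(-268\right) = \left(- \frac{10}{9}\right) \left(-268\right) = \frac{2680}{9}$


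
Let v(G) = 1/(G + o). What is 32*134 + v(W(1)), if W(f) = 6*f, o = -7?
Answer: 4287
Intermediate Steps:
v(G) = 1/(-7 + G) (v(G) = 1/(G - 7) = 1/(-7 + G))
32*134 + v(W(1)) = 32*134 + 1/(-7 + 6*1) = 4288 + 1/(-7 + 6) = 4288 + 1/(-1) = 4288 - 1 = 4287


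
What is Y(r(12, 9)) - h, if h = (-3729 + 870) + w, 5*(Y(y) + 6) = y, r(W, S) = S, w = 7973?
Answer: -25591/5 ≈ -5118.2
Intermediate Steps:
Y(y) = -6 + y/5
h = 5114 (h = (-3729 + 870) + 7973 = -2859 + 7973 = 5114)
Y(r(12, 9)) - h = (-6 + (⅕)*9) - 1*5114 = (-6 + 9/5) - 5114 = -21/5 - 5114 = -25591/5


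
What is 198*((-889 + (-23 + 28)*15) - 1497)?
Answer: -457578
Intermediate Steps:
198*((-889 + (-23 + 28)*15) - 1497) = 198*((-889 + 5*15) - 1497) = 198*((-889 + 75) - 1497) = 198*(-814 - 1497) = 198*(-2311) = -457578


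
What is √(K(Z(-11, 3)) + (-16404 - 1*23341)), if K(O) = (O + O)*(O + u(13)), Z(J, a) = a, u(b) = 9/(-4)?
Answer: I*√158962/2 ≈ 199.35*I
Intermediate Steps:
u(b) = -9/4 (u(b) = 9*(-¼) = -9/4)
K(O) = 2*O*(-9/4 + O) (K(O) = (O + O)*(O - 9/4) = (2*O)*(-9/4 + O) = 2*O*(-9/4 + O))
√(K(Z(-11, 3)) + (-16404 - 1*23341)) = √((½)*3*(-9 + 4*3) + (-16404 - 1*23341)) = √((½)*3*(-9 + 12) + (-16404 - 23341)) = √((½)*3*3 - 39745) = √(9/2 - 39745) = √(-79481/2) = I*√158962/2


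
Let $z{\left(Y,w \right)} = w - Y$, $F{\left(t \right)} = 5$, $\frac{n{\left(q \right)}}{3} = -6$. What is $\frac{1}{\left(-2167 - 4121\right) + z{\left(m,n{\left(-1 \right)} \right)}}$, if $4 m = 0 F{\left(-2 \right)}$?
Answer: $- \frac{1}{6306} \approx -0.00015858$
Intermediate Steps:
$n{\left(q \right)} = -18$ ($n{\left(q \right)} = 3 \left(-6\right) = -18$)
$m = 0$ ($m = \frac{0 \cdot 5}{4} = \frac{1}{4} \cdot 0 = 0$)
$\frac{1}{\left(-2167 - 4121\right) + z{\left(m,n{\left(-1 \right)} \right)}} = \frac{1}{\left(-2167 - 4121\right) - 18} = \frac{1}{-6288 + \left(-18 + 0\right)} = \frac{1}{-6288 - 18} = \frac{1}{-6306} = - \frac{1}{6306}$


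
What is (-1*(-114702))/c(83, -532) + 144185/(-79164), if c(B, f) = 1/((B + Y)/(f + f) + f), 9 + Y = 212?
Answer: -91829737316957/1504116 ≈ -6.1052e+7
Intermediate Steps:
Y = 203 (Y = -9 + 212 = 203)
c(B, f) = 1/(f + (203 + B)/(2*f)) (c(B, f) = 1/((B + 203)/(f + f) + f) = 1/((203 + B)/((2*f)) + f) = 1/((203 + B)*(1/(2*f)) + f) = 1/((203 + B)/(2*f) + f) = 1/(f + (203 + B)/(2*f)))
(-1*(-114702))/c(83, -532) + 144185/(-79164) = (-1*(-114702))/((2*(-532)/(203 + 83 + 2*(-532)²))) + 144185/(-79164) = 114702/((2*(-532)/(203 + 83 + 2*283024))) + 144185*(-1/79164) = 114702/((2*(-532)/(203 + 83 + 566048))) - 144185/79164 = 114702/((2*(-532)/566334)) - 144185/79164 = 114702/((2*(-532)*(1/566334))) - 144185/79164 = 114702/(-532/283167) - 144185/79164 = 114702*(-283167/532) - 144185/79164 = -2319987231/38 - 144185/79164 = -91829737316957/1504116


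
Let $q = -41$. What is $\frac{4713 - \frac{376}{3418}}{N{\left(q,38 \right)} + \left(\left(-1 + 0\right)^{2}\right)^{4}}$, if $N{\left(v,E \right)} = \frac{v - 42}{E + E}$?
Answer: $- \frac{612129004}{11963} \approx -51169.0$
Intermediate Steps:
$N{\left(v,E \right)} = \frac{-42 + v}{2 E}$
$\frac{4713 - \frac{376}{3418}}{N{\left(q,38 \right)} + \left(\left(-1 + 0\right)^{2}\right)^{4}} = \frac{4713 - \frac{376}{3418}}{\frac{-42 - 41}{2 \cdot 38} + \left(\left(-1 + 0\right)^{2}\right)^{4}} = \frac{4713 - \frac{188}{1709}}{\frac{1}{2} \cdot \frac{1}{38} \left(-83\right) + \left(\left(-1\right)^{2}\right)^{4}} = \frac{4713 - \frac{188}{1709}}{- \frac{83}{76} + 1^{4}} = \frac{8054329}{1709 \left(- \frac{83}{76} + 1\right)} = \frac{8054329}{1709 \left(- \frac{7}{76}\right)} = \frac{8054329}{1709} \left(- \frac{76}{7}\right) = - \frac{612129004}{11963}$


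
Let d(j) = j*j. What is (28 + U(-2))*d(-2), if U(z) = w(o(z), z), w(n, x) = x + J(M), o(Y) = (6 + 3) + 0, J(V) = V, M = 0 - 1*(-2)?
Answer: 112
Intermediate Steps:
M = 2 (M = 0 + 2 = 2)
d(j) = j²
o(Y) = 9 (o(Y) = 9 + 0 = 9)
w(n, x) = 2 + x (w(n, x) = x + 2 = 2 + x)
U(z) = 2 + z
(28 + U(-2))*d(-2) = (28 + (2 - 2))*(-2)² = (28 + 0)*4 = 28*4 = 112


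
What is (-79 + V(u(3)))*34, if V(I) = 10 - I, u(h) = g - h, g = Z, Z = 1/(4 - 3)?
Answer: -2278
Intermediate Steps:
Z = 1 (Z = 1/1 = 1)
g = 1
u(h) = 1 - h
(-79 + V(u(3)))*34 = (-79 + (10 - (1 - 1*3)))*34 = (-79 + (10 - (1 - 3)))*34 = (-79 + (10 - 1*(-2)))*34 = (-79 + (10 + 2))*34 = (-79 + 12)*34 = -67*34 = -2278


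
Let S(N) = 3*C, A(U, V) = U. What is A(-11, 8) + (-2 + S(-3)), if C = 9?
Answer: 14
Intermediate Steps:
S(N) = 27 (S(N) = 3*9 = 27)
A(-11, 8) + (-2 + S(-3)) = -11 + (-2 + 27) = -11 + 25 = 14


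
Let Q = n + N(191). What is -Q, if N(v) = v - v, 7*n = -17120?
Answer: 17120/7 ≈ 2445.7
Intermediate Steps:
n = -17120/7 (n = (⅐)*(-17120) = -17120/7 ≈ -2445.7)
N(v) = 0
Q = -17120/7 (Q = -17120/7 + 0 = -17120/7 ≈ -2445.7)
-Q = -1*(-17120/7) = 17120/7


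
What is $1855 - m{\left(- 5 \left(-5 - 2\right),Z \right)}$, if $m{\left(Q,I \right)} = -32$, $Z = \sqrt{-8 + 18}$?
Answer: $1887$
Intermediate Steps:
$Z = \sqrt{10} \approx 3.1623$
$1855 - m{\left(- 5 \left(-5 - 2\right),Z \right)} = 1855 - -32 = 1855 + 32 = 1887$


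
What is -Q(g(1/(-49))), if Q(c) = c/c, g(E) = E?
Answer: -1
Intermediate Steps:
Q(c) = 1
-Q(g(1/(-49))) = -1*1 = -1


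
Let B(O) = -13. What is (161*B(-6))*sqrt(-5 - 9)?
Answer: -2093*I*sqrt(14) ≈ -7831.3*I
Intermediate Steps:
(161*B(-6))*sqrt(-5 - 9) = (161*(-13))*sqrt(-5 - 9) = -2093*I*sqrt(14)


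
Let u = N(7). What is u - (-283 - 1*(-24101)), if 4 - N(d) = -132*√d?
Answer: -23814 + 132*√7 ≈ -23465.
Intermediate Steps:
N(d) = 4 + 132*√d (N(d) = 4 - (-132)*√d = 4 + 132*√d)
u = 4 + 132*√7 ≈ 353.24
u - (-283 - 1*(-24101)) = (4 + 132*√7) - (-283 - 1*(-24101)) = (4 + 132*√7) - (-283 + 24101) = (4 + 132*√7) - 1*23818 = (4 + 132*√7) - 23818 = -23814 + 132*√7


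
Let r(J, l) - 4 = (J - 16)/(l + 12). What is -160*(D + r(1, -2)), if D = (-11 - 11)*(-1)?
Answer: -3920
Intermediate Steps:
D = 22 (D = -22*(-1) = 22)
r(J, l) = 4 + (-16 + J)/(12 + l) (r(J, l) = 4 + (J - 16)/(l + 12) = 4 + (-16 + J)/(12 + l))
-160*(D + r(1, -2)) = -160*(22 + (32 + 1 + 4*(-2))/(12 - 2)) = -160*(22 + (32 + 1 - 8)/10) = -160*(22 + (⅒)*25) = -160*(22 + 5/2) = -160*49/2 = -3920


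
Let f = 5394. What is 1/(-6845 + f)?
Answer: -1/1451 ≈ -0.00068918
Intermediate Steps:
1/(-6845 + f) = 1/(-6845 + 5394) = 1/(-1451) = -1/1451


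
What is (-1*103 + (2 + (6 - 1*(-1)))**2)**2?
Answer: 484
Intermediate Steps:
(-1*103 + (2 + (6 - 1*(-1)))**2)**2 = (-103 + (2 + (6 + 1))**2)**2 = (-103 + (2 + 7)**2)**2 = (-103 + 9**2)**2 = (-103 + 81)**2 = (-22)**2 = 484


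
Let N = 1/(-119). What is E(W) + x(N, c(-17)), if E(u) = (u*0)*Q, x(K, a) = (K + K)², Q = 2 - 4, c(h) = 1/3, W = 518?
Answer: 4/14161 ≈ 0.00028247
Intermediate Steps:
c(h) = ⅓
Q = -2
N = -1/119 ≈ -0.0084034
x(K, a) = 4*K² (x(K, a) = (2*K)² = 4*K²)
E(u) = 0 (E(u) = (u*0)*(-2) = 0*(-2) = 0)
E(W) + x(N, c(-17)) = 0 + 4*(-1/119)² = 0 + 4*(1/14161) = 0 + 4/14161 = 4/14161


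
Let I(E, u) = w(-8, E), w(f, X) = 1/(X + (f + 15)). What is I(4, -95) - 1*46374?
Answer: -510113/11 ≈ -46374.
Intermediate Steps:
w(f, X) = 1/(15 + X + f) (w(f, X) = 1/(X + (15 + f)) = 1/(15 + X + f))
I(E, u) = 1/(7 + E) (I(E, u) = 1/(15 + E - 8) = 1/(7 + E))
I(4, -95) - 1*46374 = 1/(7 + 4) - 1*46374 = 1/11 - 46374 = -510113/11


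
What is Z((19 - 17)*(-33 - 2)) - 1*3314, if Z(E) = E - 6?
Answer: -3390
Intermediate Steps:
Z(E) = -6 + E
Z((19 - 17)*(-33 - 2)) - 1*3314 = (-6 + (19 - 17)*(-33 - 2)) - 1*3314 = (-6 + 2*(-35)) - 3314 = (-6 - 70) - 3314 = -76 - 3314 = -3390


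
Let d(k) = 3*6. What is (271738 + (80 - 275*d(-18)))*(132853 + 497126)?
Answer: 168121235772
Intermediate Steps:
d(k) = 18
(271738 + (80 - 275*d(-18)))*(132853 + 497126) = (271738 + (80 - 275*18))*(132853 + 497126) = (271738 + (80 - 4950))*629979 = (271738 - 4870)*629979 = 266868*629979 = 168121235772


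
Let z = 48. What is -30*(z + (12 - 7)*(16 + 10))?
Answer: -5340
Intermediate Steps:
-30*(z + (12 - 7)*(16 + 10)) = -30*(48 + (12 - 7)*(16 + 10)) = -30*(48 + 5*26) = -30*(48 + 130) = -30*178 = -5340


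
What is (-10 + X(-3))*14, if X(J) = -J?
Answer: -98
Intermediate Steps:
(-10 + X(-3))*14 = (-10 - 1*(-3))*14 = (-10 + 3)*14 = -7*14 = -98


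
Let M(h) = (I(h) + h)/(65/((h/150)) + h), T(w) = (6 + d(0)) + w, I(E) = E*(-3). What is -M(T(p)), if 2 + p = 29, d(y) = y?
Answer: 726/3613 ≈ 0.20094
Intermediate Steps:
p = 27 (p = -2 + 29 = 27)
I(E) = -3*E
T(w) = 6 + w (T(w) = (6 + 0) + w = 6 + w)
M(h) = -2*h/(h + 9750/h) (M(h) = (-3*h + h)/(65/((h/150)) + h) = (-2*h)/(65/((h*(1/150))) + h) = (-2*h)/(65/((h/150)) + h) = (-2*h)/(65*(150/h) + h) = (-2*h)/(9750/h + h) = (-2*h)/(h + 9750/h) = -2*h/(h + 9750/h))
-M(T(p)) = -(-2)*(6 + 27)**2/(9750 + (6 + 27)**2) = -(-2)*33**2/(9750 + 33**2) = -(-2)*1089/(9750 + 1089) = -(-2)*1089/10839 = -1*(-726/3613) = 726/3613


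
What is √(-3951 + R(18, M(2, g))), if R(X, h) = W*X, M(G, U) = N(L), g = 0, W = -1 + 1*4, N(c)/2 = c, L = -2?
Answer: 3*I*√433 ≈ 62.426*I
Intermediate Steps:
N(c) = 2*c
W = 3 (W = -1 + 4 = 3)
M(G, U) = -4 (M(G, U) = 2*(-2) = -4)
R(X, h) = 3*X
√(-3951 + R(18, M(2, g))) = √(-3951 + 3*18) = √(-3951 + 54) = √(-3897) = 3*I*√433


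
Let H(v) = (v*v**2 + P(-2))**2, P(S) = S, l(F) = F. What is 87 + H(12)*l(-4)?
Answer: -11916217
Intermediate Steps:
H(v) = (-2 + v**3)**2 (H(v) = (v*v**2 - 2)**2 = (v**3 - 2)**2 = (-2 + v**3)**2)
87 + H(12)*l(-4) = 87 + (-2 + 12**3)**2*(-4) = 87 + (-2 + 1728)**2*(-4) = 87 + 1726**2*(-4) = 87 + 2979076*(-4) = 87 - 11916304 = -11916217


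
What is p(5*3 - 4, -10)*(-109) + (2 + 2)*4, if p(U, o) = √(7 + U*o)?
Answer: 16 - 109*I*√103 ≈ 16.0 - 1106.2*I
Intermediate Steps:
p(5*3 - 4, -10)*(-109) + (2 + 2)*4 = √(7 + (5*3 - 4)*(-10))*(-109) + (2 + 2)*4 = √(7 + (15 - 4)*(-10))*(-109) + 4*4 = √(7 + 11*(-10))*(-109) + 16 = √(7 - 110)*(-109) + 16 = √(-103)*(-109) + 16 = (I*√103)*(-109) + 16 = -109*I*√103 + 16 = 16 - 109*I*√103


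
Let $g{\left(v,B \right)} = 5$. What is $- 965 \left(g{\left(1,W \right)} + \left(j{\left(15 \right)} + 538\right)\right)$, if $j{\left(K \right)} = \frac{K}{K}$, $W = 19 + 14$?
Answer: $-524960$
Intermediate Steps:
$W = 33$
$j{\left(K \right)} = 1$
$- 965 \left(g{\left(1,W \right)} + \left(j{\left(15 \right)} + 538\right)\right) = - 965 \left(5 + \left(1 + 538\right)\right) = - 965 \left(5 + 539\right) = \left(-965\right) 544 = -524960$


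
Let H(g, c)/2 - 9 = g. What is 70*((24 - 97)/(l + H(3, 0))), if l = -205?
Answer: 5110/181 ≈ 28.232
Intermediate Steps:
H(g, c) = 18 + 2*g
70*((24 - 97)/(l + H(3, 0))) = 70*((24 - 97)/(-205 + (18 + 2*3))) = 70*(-73/(-205 + (18 + 6))) = 70*(-73/(-205 + 24)) = 70*(-73/(-181)) = 70*(-73*(-1/181)) = 70*(73/181) = 5110/181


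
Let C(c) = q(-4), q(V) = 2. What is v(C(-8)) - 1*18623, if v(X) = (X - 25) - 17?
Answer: -18663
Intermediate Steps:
C(c) = 2
v(X) = -42 + X (v(X) = (-25 + X) - 17 = -42 + X)
v(C(-8)) - 1*18623 = (-42 + 2) - 1*18623 = -40 - 18623 = -18663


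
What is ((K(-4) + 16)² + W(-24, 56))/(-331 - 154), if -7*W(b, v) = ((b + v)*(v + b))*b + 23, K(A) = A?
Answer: -25561/3395 ≈ -7.5290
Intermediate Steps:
W(b, v) = -23/7 - b*(b + v)²/7 (W(b, v) = -(((b + v)*(v + b))*b + 23)/7 = -(((b + v)*(b + v))*b + 23)/7 = -((b + v)²*b + 23)/7 = -(b*(b + v)² + 23)/7 = -(23 + b*(b + v)²)/7 = -23/7 - b*(b + v)²/7)
((K(-4) + 16)² + W(-24, 56))/(-331 - 154) = ((-4 + 16)² + (-23/7 - ⅐*(-24)*(-24 + 56)²))/(-331 - 154) = (12² + (-23/7 - ⅐*(-24)*32²))/(-485) = (144 + (-23/7 - ⅐*(-24)*1024))*(-1/485) = (144 + (-23/7 + 24576/7))*(-1/485) = (144 + 24553/7)*(-1/485) = (25561/7)*(-1/485) = -25561/3395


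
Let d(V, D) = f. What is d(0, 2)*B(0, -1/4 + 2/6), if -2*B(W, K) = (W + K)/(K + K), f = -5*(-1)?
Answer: -5/4 ≈ -1.2500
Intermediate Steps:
f = 5
d(V, D) = 5
B(W, K) = -(K + W)/(4*K) (B(W, K) = -(W + K)/(2*(K + K)) = -(K + W)/(2*(2*K)) = -(K + W)*1/(2*K)/2 = -(K + W)/(4*K))
d(0, 2)*B(0, -1/4 + 2/6) = 5*((-(-1/4 + 2/6) - 1*0)/(4*(-1/4 + 2/6))) = 5*((-(-1*¼ + 2*(⅙)) + 0)/(4*(-1*¼ + 2*(⅙)))) = 5*((-(-¼ + ⅓) + 0)/(4*(-¼ + ⅓))) = 5*((-1*1/12 + 0)/(4*(1/12))) = 5*((¼)*12*(-1/12 + 0)) = 5*((¼)*12*(-1/12)) = 5*(-¼) = -5/4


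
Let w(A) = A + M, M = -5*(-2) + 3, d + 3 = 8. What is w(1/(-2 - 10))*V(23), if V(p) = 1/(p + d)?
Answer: 155/336 ≈ 0.46131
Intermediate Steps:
d = 5 (d = -3 + 8 = 5)
M = 13 (M = 10 + 3 = 13)
w(A) = 13 + A (w(A) = A + 13 = 13 + A)
V(p) = 1/(5 + p) (V(p) = 1/(p + 5) = 1/(5 + p))
w(1/(-2 - 10))*V(23) = (13 + 1/(-2 - 10))/(5 + 23) = (13 + 1/(-12))/28 = (13 - 1/12)*(1/28) = (155/12)*(1/28) = 155/336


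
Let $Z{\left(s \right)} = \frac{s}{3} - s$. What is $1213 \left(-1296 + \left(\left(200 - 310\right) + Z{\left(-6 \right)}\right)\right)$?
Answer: $-1700626$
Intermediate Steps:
$Z{\left(s \right)} = - \frac{2 s}{3}$ ($Z{\left(s \right)} = s \frac{1}{3} - s = \frac{s}{3} - s = - \frac{2 s}{3}$)
$1213 \left(-1296 + \left(\left(200 - 310\right) + Z{\left(-6 \right)}\right)\right) = 1213 \left(-1296 + \left(\left(200 - 310\right) - -4\right)\right) = 1213 \left(-1296 + \left(-110 + 4\right)\right) = 1213 \left(-1296 - 106\right) = 1213 \left(-1402\right) = -1700626$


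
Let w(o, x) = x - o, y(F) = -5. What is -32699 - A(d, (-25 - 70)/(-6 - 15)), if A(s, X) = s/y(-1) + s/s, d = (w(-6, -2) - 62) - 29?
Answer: -163587/5 ≈ -32717.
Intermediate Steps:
d = -87 (d = ((-2 - 1*(-6)) - 62) - 29 = ((-2 + 6) - 62) - 29 = (4 - 62) - 29 = -58 - 29 = -87)
A(s, X) = 1 - s/5 (A(s, X) = s/(-5) + s/s = s*(-⅕) + 1 = -s/5 + 1 = 1 - s/5)
-32699 - A(d, (-25 - 70)/(-6 - 15)) = -32699 - (1 - ⅕*(-87)) = -32699 - (1 + 87/5) = -32699 - 1*92/5 = -32699 - 92/5 = -163587/5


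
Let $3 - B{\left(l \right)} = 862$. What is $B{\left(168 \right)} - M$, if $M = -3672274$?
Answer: $3671415$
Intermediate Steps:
$B{\left(l \right)} = -859$ ($B{\left(l \right)} = 3 - 862 = -859$)
$B{\left(168 \right)} - M = -859 - -3672274 = -859 + 3672274 = 3671415$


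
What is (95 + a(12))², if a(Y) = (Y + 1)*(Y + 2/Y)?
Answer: 2307361/36 ≈ 64093.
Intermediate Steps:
a(Y) = (1 + Y)*(Y + 2/Y)
(95 + a(12))² = (95 + (2 + 12 + 12² + 2/12))² = (95 + (2 + 12 + 144 + 2*(1/12)))² = (95 + (2 + 12 + 144 + ⅙))² = (95 + 949/6)² = (1519/6)² = 2307361/36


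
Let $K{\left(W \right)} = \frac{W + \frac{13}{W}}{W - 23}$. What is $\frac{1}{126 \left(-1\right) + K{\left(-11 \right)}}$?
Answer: $- \frac{187}{23495} \approx -0.0079591$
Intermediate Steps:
$K{\left(W \right)} = \frac{W + \frac{13}{W}}{-23 + W}$
$\frac{1}{126 \left(-1\right) + K{\left(-11 \right)}} = \frac{1}{126 \left(-1\right) + \frac{13 + \left(-11\right)^{2}}{\left(-11\right) \left(-23 - 11\right)}} = \frac{1}{-126 - \frac{13 + 121}{11 \left(-34\right)}} = \frac{1}{-126 - \left(- \frac{1}{374}\right) 134} = \frac{1}{-126 + \frac{67}{187}} = \frac{1}{- \frac{23495}{187}} = - \frac{187}{23495}$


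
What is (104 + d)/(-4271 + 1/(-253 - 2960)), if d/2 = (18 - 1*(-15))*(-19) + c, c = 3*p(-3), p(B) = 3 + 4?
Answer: 890001/3430681 ≈ 0.25942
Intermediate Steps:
p(B) = 7
c = 21 (c = 3*7 = 21)
d = -1212 (d = 2*((18 - 1*(-15))*(-19) + 21) = 2*((18 + 15)*(-19) + 21) = 2*(33*(-19) + 21) = 2*(-627 + 21) = 2*(-606) = -1212)
(104 + d)/(-4271 + 1/(-253 - 2960)) = (104 - 1212)/(-4271 + 1/(-253 - 2960)) = -1108/(-4271 + 1/(-3213)) = -1108/(-4271 - 1/3213) = -1108/(-13722724/3213) = -1108*(-3213/13722724) = 890001/3430681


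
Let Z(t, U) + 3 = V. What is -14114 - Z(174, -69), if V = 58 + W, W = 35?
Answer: -14204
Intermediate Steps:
V = 93 (V = 58 + 35 = 93)
Z(t, U) = 90 (Z(t, U) = -3 + 93 = 90)
-14114 - Z(174, -69) = -14114 - 1*90 = -14114 - 90 = -14204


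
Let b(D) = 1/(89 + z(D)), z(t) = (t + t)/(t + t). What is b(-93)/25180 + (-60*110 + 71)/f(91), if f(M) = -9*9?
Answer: 1644002209/20395800 ≈ 80.605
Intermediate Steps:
z(t) = 1 (z(t) = (2*t)/((2*t)) = (2*t)*(1/(2*t)) = 1)
b(D) = 1/90 (b(D) = 1/(89 + 1) = 1/90)
f(M) = -81
b(-93)/25180 + (-60*110 + 71)/f(91) = (1/90)/25180 + (-60*110 + 71)/(-81) = (1/90)*(1/25180) + (-6600 + 71)*(-1/81) = 1/2266200 - 6529*(-1/81) = 1/2266200 + 6529/81 = 1644002209/20395800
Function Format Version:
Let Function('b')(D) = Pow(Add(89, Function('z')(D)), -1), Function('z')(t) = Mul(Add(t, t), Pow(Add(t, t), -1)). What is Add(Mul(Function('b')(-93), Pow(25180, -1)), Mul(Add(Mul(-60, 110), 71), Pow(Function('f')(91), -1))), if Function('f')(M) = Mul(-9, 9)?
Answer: Rational(1644002209, 20395800) ≈ 80.605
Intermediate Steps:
Function('z')(t) = 1 (Function('z')(t) = Mul(Mul(2, t), Pow(Mul(2, t), -1)) = Mul(Mul(2, t), Mul(Rational(1, 2), Pow(t, -1))) = 1)
Function('b')(D) = Rational(1, 90) (Function('b')(D) = Pow(Add(89, 1), -1) = Pow(90, -1) = Rational(1, 90))
Function('f')(M) = -81
Add(Mul(Function('b')(-93), Pow(25180, -1)), Mul(Add(Mul(-60, 110), 71), Pow(Function('f')(91), -1))) = Add(Mul(Rational(1, 90), Pow(25180, -1)), Mul(Add(Mul(-60, 110), 71), Pow(-81, -1))) = Add(Mul(Rational(1, 90), Rational(1, 25180)), Mul(Add(-6600, 71), Rational(-1, 81))) = Add(Rational(1, 2266200), Mul(-6529, Rational(-1, 81))) = Add(Rational(1, 2266200), Rational(6529, 81)) = Rational(1644002209, 20395800)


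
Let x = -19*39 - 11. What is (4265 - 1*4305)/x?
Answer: 5/94 ≈ 0.053191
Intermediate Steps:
x = -752 (x = -741 - 11 = -752)
(4265 - 1*4305)/x = (4265 - 1*4305)/(-752) = (4265 - 4305)*(-1/752) = -40*(-1/752) = 5/94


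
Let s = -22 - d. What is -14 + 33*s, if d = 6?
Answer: -938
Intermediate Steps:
s = -28 (s = -22 - 1*6 = -22 - 6 = -28)
-14 + 33*s = -14 + 33*(-28) = -14 - 924 = -938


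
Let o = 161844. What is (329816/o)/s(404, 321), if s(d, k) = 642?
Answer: 41227/12987981 ≈ 0.0031742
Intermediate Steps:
(329816/o)/s(404, 321) = (329816/161844)/642 = (329816*(1/161844))*(1/642) = (82454/40461)*(1/642) = 41227/12987981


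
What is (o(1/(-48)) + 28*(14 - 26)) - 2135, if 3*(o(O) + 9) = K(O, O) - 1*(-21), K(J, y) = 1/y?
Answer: -2489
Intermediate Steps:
o(O) = -2 + 1/(3*O) (o(O) = -9 + (1/O - 1*(-21))/3 = -9 + (1/O + 21)/3 = -9 + (21 + 1/O)/3 = -9 + (7 + 1/(3*O)) = -2 + 1/(3*O))
(o(1/(-48)) + 28*(14 - 26)) - 2135 = ((-2 + 1/(3*(1/(-48)))) + 28*(14 - 26)) - 2135 = ((-2 + 1/(3*(-1/48))) + 28*(-12)) - 2135 = ((-2 + (1/3)*(-48)) - 336) - 2135 = ((-2 - 16) - 336) - 2135 = (-18 - 336) - 2135 = -354 - 2135 = -2489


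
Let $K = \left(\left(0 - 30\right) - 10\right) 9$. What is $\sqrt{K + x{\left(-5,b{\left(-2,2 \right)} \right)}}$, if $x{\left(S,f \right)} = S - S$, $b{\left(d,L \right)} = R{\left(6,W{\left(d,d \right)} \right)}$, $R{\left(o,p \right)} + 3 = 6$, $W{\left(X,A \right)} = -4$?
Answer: $6 i \sqrt{10} \approx 18.974 i$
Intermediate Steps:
$R{\left(o,p \right)} = 3$ ($R{\left(o,p \right)} = -3 + 6 = 3$)
$b{\left(d,L \right)} = 3$
$x{\left(S,f \right)} = 0$
$K = -360$ ($K = \left(\left(0 - 30\right) - 10\right) 9 = \left(-30 - 10\right) 9 = \left(-40\right) 9 = -360$)
$\sqrt{K + x{\left(-5,b{\left(-2,2 \right)} \right)}} = \sqrt{-360 + 0} = \sqrt{-360} = 6 i \sqrt{10}$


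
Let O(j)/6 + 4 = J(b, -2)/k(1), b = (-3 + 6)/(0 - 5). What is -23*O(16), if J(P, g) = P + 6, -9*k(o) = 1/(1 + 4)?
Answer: 34086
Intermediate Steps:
b = -⅗ (b = 3/(-5) = 3*(-⅕) = -⅗ ≈ -0.60000)
k(o) = -1/45 (k(o) = -1/(9*(1 + 4)) = -⅑/5 = -⅑*⅕ = -1/45)
J(P, g) = 6 + P
O(j) = -1482 (O(j) = -24 + 6*((6 - ⅗)/(-1/45)) = -24 + 6*((27/5)*(-45)) = -24 + 6*(-243) = -24 - 1458 = -1482)
-23*O(16) = -23*(-1482) = 34086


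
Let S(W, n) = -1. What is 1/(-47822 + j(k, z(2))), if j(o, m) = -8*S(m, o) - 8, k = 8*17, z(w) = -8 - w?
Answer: -1/47822 ≈ -2.0911e-5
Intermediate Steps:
k = 136
j(o, m) = 0 (j(o, m) = -8*(-1) - 8 = 8 - 8 = 0)
1/(-47822 + j(k, z(2))) = 1/(-47822 + 0) = 1/(-47822) = -1/47822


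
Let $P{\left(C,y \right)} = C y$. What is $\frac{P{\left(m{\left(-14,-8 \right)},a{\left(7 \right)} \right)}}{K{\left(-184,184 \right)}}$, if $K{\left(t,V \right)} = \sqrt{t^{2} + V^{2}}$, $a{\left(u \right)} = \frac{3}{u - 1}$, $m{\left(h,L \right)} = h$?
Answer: $- \frac{7 \sqrt{2}}{368} \approx -0.026901$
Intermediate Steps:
$a{\left(u \right)} = \frac{3}{-1 + u}$
$K{\left(t,V \right)} = \sqrt{V^{2} + t^{2}}$
$\frac{P{\left(m{\left(-14,-8 \right)},a{\left(7 \right)} \right)}}{K{\left(-184,184 \right)}} = \frac{\left(-14\right) \frac{3}{-1 + 7}}{\sqrt{184^{2} + \left(-184\right)^{2}}} = \frac{\left(-14\right) \frac{3}{6}}{\sqrt{33856 + 33856}} = \frac{\left(-14\right) 3 \cdot \frac{1}{6}}{\sqrt{67712}} = \frac{\left(-14\right) \frac{1}{2}}{184 \sqrt{2}} = - 7 \frac{\sqrt{2}}{368} = - \frac{7 \sqrt{2}}{368}$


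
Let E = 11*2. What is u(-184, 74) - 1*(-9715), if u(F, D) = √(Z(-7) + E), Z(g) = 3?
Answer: 9720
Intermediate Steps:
E = 22
u(F, D) = 5 (u(F, D) = √(3 + 22) = √25 = 5)
u(-184, 74) - 1*(-9715) = 5 - 1*(-9715) = 5 + 9715 = 9720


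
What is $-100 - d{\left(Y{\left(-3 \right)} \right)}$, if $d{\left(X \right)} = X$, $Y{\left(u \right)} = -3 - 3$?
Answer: $-94$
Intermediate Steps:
$Y{\left(u \right)} = -6$
$-100 - d{\left(Y{\left(-3 \right)} \right)} = -100 - -6 = -100 + 6 = -94$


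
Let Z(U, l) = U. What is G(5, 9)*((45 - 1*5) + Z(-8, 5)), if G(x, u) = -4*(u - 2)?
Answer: -896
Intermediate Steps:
G(x, u) = 8 - 4*u (G(x, u) = -4*(-2 + u) = 8 - 4*u)
G(5, 9)*((45 - 1*5) + Z(-8, 5)) = (8 - 4*9)*((45 - 1*5) - 8) = (8 - 36)*((45 - 5) - 8) = -28*(40 - 8) = -28*32 = -896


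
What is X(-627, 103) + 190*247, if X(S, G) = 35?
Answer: 46965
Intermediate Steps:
X(-627, 103) + 190*247 = 35 + 190*247 = 35 + 46930 = 46965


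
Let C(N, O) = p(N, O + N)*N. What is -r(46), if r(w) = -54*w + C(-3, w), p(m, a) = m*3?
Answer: 2457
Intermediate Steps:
p(m, a) = 3*m
C(N, O) = 3*N² (C(N, O) = (3*N)*N = 3*N²)
r(w) = 27 - 54*w (r(w) = -54*w + 3*(-3)² = -54*w + 3*9 = -54*w + 27 = 27 - 54*w)
-r(46) = -(27 - 54*46) = -(27 - 2484) = -1*(-2457) = 2457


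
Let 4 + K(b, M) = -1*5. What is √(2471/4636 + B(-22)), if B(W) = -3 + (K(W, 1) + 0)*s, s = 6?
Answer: 13*I*√1795291/2318 ≈ 7.5145*I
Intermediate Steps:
K(b, M) = -9 (K(b, M) = -4 - 1*5 = -4 - 5 = -9)
B(W) = -57 (B(W) = -3 + (-9 + 0)*6 = -3 - 9*6 = -3 - 54 = -57)
√(2471/4636 + B(-22)) = √(2471/4636 - 57) = √(-261781/4636) = 13*I*√1795291/2318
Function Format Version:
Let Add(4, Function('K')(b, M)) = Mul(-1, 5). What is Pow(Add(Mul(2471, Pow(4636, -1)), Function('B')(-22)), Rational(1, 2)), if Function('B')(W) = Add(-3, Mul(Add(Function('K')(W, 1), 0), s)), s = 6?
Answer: Mul(Rational(13, 2318), I, Pow(1795291, Rational(1, 2))) ≈ Mul(7.5145, I)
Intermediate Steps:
Function('K')(b, M) = -9 (Function('K')(b, M) = Add(-4, Mul(-1, 5)) = Add(-4, -5) = -9)
Function('B')(W) = -57 (Function('B')(W) = Add(-3, Mul(Add(-9, 0), 6)) = Add(-3, Mul(-9, 6)) = Add(-3, -54) = -57)
Pow(Add(Mul(2471, Pow(4636, -1)), Function('B')(-22)), Rational(1, 2)) = Pow(Add(Mul(2471, Pow(4636, -1)), -57), Rational(1, 2)) = Pow(Add(Mul(2471, Rational(1, 4636)), -57), Rational(1, 2)) = Pow(Add(Rational(2471, 4636), -57), Rational(1, 2)) = Pow(Rational(-261781, 4636), Rational(1, 2)) = Mul(Rational(13, 2318), I, Pow(1795291, Rational(1, 2)))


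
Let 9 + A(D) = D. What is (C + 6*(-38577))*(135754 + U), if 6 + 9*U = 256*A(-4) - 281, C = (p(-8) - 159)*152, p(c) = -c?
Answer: -103306585598/3 ≈ -3.4435e+10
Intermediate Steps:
A(D) = -9 + D
C = -22952 (C = (-1*(-8) - 159)*152 = (8 - 159)*152 = -151*152 = -22952)
U = -1205/3 (U = -2/3 + (256*(-9 - 4) - 281)/9 = -2/3 + (256*(-13) - 281)/9 = -2/3 + (-3328 - 281)/9 = -2/3 + (1/9)*(-3609) = -2/3 - 401 = -1205/3 ≈ -401.67)
(C + 6*(-38577))*(135754 + U) = (-22952 + 6*(-38577))*(135754 - 1205/3) = (-22952 - 231462)*(406057/3) = -254414*406057/3 = -103306585598/3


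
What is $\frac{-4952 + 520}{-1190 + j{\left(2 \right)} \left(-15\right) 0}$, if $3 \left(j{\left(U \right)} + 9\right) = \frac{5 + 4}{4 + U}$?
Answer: $\frac{2216}{595} \approx 3.7244$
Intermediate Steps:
$j{\left(U \right)} = -9 + \frac{3}{4 + U}$ ($j{\left(U \right)} = -9 + \frac{\left(5 + 4\right) \frac{1}{4 + U}}{3} = -9 + \frac{9 \frac{1}{4 + U}}{3} = -9 + \frac{3}{4 + U}$)
$\frac{-4952 + 520}{-1190 + j{\left(2 \right)} \left(-15\right) 0} = \frac{-4952 + 520}{-1190 + \frac{3 \left(-11 - 6\right)}{4 + 2} \left(-15\right) 0} = - \frac{4432}{-1190 + \frac{3 \left(-11 - 6\right)}{6} \left(-15\right) 0} = - \frac{4432}{-1190 + 3 \cdot \frac{1}{6} \left(-17\right) \left(-15\right) 0} = - \frac{4432}{-1190 + \left(- \frac{17}{2}\right) \left(-15\right) 0} = - \frac{4432}{-1190 + \frac{255}{2} \cdot 0} = - \frac{4432}{-1190 + 0} = - \frac{4432}{-1190} = \left(-4432\right) \left(- \frac{1}{1190}\right) = \frac{2216}{595}$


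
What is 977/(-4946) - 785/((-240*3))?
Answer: 317917/356112 ≈ 0.89274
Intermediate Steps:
977/(-4946) - 785/((-240*3)) = 977*(-1/4946) - 785/(-720) = -977/4946 - 785*(-1/720) = -977/4946 + 157/144 = 317917/356112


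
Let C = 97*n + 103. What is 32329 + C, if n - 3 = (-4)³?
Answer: 26515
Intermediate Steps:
n = -61 (n = 3 + (-4)³ = 3 - 64 = -61)
C = -5814 (C = 97*(-61) + 103 = -5917 + 103 = -5814)
32329 + C = 32329 - 5814 = 26515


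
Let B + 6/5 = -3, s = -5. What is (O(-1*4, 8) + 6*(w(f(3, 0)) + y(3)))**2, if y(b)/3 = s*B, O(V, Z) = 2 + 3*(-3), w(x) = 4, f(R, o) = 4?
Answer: 156025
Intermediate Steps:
O(V, Z) = -7 (O(V, Z) = 2 - 9 = -7)
B = -21/5 (B = -6/5 - 3 = -21/5 ≈ -4.2000)
y(b) = 63 (y(b) = 3*(-5*(-21/5)) = 3*21 = 63)
(O(-1*4, 8) + 6*(w(f(3, 0)) + y(3)))**2 = (-7 + 6*(4 + 63))**2 = (-7 + 6*67)**2 = (-7 + 402)**2 = 395**2 = 156025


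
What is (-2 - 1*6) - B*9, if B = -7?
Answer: 55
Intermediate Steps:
(-2 - 1*6) - B*9 = (-2 - 1*6) - 1*(-7)*9 = (-2 - 6) + 7*9 = -8 + 63 = 55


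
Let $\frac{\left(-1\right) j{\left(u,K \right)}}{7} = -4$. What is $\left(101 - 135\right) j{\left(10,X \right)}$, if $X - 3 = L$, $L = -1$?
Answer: $-952$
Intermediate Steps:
$X = 2$ ($X = 3 - 1 = 2$)
$j{\left(u,K \right)} = 28$ ($j{\left(u,K \right)} = \left(-7\right) \left(-4\right) = 28$)
$\left(101 - 135\right) j{\left(10,X \right)} = \left(101 - 135\right) 28 = \left(-34\right) 28 = -952$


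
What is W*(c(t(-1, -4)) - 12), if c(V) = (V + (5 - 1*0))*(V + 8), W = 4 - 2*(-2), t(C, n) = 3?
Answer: 608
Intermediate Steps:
W = 8 (W = 4 + 4 = 8)
c(V) = (5 + V)*(8 + V) (c(V) = (V + (5 + 0))*(8 + V) = (V + 5)*(8 + V) = (5 + V)*(8 + V))
W*(c(t(-1, -4)) - 12) = 8*((40 + 3**2 + 13*3) - 12) = 8*((40 + 9 + 39) - 12) = 8*(88 - 12) = 8*76 = 608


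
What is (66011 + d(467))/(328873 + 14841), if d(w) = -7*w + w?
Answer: 63209/343714 ≈ 0.18390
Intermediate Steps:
d(w) = -6*w
(66011 + d(467))/(328873 + 14841) = (66011 - 6*467)/(328873 + 14841) = (66011 - 2802)/343714 = 63209*(1/343714) = 63209/343714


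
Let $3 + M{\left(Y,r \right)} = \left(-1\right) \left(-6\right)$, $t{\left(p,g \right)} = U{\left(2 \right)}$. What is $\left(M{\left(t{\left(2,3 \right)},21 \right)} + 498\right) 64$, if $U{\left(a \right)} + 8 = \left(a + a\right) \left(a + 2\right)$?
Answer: $32064$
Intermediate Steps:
$U{\left(a \right)} = -8 + 2 a \left(2 + a\right)$ ($U{\left(a \right)} = -8 + \left(a + a\right) \left(a + 2\right) = -8 + 2 a \left(2 + a\right)$)
$t{\left(p,g \right)} = 8$ ($t{\left(p,g \right)} = -8 + 2 \cdot 2^{2} + 4 \cdot 2 = -8 + 2 \cdot 4 + 8 = -8 + 8 + 8 = 8$)
$M{\left(Y,r \right)} = 3$ ($M{\left(Y,r \right)} = -3 - -6 = -3 + 6 = 3$)
$\left(M{\left(t{\left(2,3 \right)},21 \right)} + 498\right) 64 = \left(3 + 498\right) 64 = 501 \cdot 64 = 32064$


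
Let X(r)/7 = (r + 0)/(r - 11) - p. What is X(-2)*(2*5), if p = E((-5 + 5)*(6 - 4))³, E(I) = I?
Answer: 140/13 ≈ 10.769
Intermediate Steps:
p = 0 (p = ((-5 + 5)*(6 - 4))³ = (0*2)³ = 0³ = 0)
X(r) = 7*r/(-11 + r) (X(r) = 7*((r + 0)/(r - 11) - 1*0) = 7*(r/(-11 + r) + 0) = 7*(r/(-11 + r)) = 7*r/(-11 + r))
X(-2)*(2*5) = (7*(-2)/(-11 - 2))*(2*5) = (7*(-2)/(-13))*10 = (7*(-2)*(-1/13))*10 = (14/13)*10 = 140/13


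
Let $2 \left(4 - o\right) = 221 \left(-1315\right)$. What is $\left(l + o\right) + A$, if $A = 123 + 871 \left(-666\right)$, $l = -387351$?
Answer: $- \frac{1644005}{2} \approx -8.22 \cdot 10^{5}$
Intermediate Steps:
$o = \frac{290623}{2}$ ($o = 4 - \frac{221 \left(-1315\right)}{2} = 4 - - \frac{290615}{2} = 4 + \frac{290615}{2} = \frac{290623}{2} \approx 1.4531 \cdot 10^{5}$)
$A = -579963$ ($A = 123 - 580086 = -579963$)
$\left(l + o\right) + A = \left(-387351 + \frac{290623}{2}\right) - 579963 = - \frac{484079}{2} - 579963 = - \frac{1644005}{2}$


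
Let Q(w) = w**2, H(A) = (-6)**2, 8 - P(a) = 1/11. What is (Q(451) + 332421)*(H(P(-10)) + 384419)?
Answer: 205999447010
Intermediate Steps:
P(a) = 87/11 (P(a) = 8 - 1/11 = 87/11)
H(A) = 36
(Q(451) + 332421)*(H(P(-10)) + 384419) = (451**2 + 332421)*(36 + 384419) = (203401 + 332421)*384455 = 535822*384455 = 205999447010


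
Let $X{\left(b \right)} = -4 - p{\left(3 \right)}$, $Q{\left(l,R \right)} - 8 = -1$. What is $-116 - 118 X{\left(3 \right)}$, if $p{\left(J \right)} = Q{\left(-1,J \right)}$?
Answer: $1182$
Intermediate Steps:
$Q{\left(l,R \right)} = 7$ ($Q{\left(l,R \right)} = 8 - 1 = 7$)
$p{\left(J \right)} = 7$
$X{\left(b \right)} = -11$ ($X{\left(b \right)} = -4 - 7 = -11$)
$-116 - 118 X{\left(3 \right)} = -116 - -1298 = -116 + 1298 = 1182$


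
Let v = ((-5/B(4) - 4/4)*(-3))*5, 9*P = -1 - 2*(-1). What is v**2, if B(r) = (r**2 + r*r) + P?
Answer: 25100100/83521 ≈ 300.52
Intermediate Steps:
P = 1/9 (P = (-1 - 2*(-1))/9 = (-1 + 2)/9 = (1/9)*1 = 1/9 ≈ 0.11111)
B(r) = 1/9 + 2*r**2 (B(r) = (r**2 + r*r) + 1/9 = (r**2 + r**2) + 1/9 = 2*r**2 + 1/9 = 1/9 + 2*r**2)
v = 5010/289 (v = ((-5/(1/9 + 2*4**2) - 4/4)*(-3))*5 = ((-5/(1/9 + 2*16) - 4*1/4)*(-3))*5 = ((-5/(1/9 + 32) - 1)*(-3))*5 = ((-5/289/9 - 1)*(-3))*5 = ((-5*9/289 - 1)*(-3))*5 = ((-45/289 - 1)*(-3))*5 = -334/289*(-3)*5 = (1002/289)*5 = 5010/289 ≈ 17.336)
v**2 = (5010/289)**2 = 25100100/83521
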